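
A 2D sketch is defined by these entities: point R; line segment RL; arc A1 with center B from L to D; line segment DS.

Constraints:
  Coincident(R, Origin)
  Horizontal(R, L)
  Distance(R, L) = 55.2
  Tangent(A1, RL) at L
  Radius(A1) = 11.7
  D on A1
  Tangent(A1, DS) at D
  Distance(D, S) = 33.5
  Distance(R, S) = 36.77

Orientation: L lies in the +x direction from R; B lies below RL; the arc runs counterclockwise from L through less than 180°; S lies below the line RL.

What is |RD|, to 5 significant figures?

46.822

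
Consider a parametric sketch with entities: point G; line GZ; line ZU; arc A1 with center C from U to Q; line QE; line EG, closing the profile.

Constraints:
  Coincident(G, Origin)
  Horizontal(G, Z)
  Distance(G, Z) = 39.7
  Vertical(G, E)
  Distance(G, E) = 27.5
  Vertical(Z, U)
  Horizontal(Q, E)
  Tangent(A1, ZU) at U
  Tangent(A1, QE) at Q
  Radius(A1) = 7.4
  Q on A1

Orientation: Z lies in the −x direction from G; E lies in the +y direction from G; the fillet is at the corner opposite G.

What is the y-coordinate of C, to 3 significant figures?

20.1

GE is vertical with |GE| = 27.5 and E on the +y side, so E = (0.00, 27.5). The virtual corner opposite G is at (-39.7, 27.5). Tangency of A1 to ZU means the radius CU is perpendicular to ZU and tangency of A1 to QE means the radius CQ is perpendicular to QE, with radius 7.4, so the center C sits 7.4 in from both sides at C = (-32.3, 20.1). So C.y = 20.1.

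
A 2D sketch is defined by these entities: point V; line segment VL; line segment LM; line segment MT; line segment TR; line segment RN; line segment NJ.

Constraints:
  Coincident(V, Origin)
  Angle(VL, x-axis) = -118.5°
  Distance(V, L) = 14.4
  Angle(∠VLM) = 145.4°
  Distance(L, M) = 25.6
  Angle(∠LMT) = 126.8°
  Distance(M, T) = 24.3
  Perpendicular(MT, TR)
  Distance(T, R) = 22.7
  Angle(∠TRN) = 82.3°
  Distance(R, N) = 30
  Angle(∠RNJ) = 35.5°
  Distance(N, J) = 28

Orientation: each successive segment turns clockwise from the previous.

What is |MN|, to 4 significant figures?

19.45

V is at the origin; VL runs at -118.5° with length 14.4, so L = (-6.871, -12.65). ∠VLM = 145.4° gives LM at -153.1° from the x-axis; with |LM| = 25.6, M = (-29.70, -24.24). ∠LMT = 126.8° gives MT at 153.7° from the x-axis; with |MT| = 24.3, T = (-51.49, -13.47). The perpendicularity gives TR at right angles to MT, so TR runs at 63.70°; with |TR| = 22.7, R = (-41.43, 6.880). ∠TRN = 82.3° gives RN at -34.00° from the x-axis; with |RN| = 30.0, N = (-16.56, -9.896). Then |MN| = |N − M| = 19.45.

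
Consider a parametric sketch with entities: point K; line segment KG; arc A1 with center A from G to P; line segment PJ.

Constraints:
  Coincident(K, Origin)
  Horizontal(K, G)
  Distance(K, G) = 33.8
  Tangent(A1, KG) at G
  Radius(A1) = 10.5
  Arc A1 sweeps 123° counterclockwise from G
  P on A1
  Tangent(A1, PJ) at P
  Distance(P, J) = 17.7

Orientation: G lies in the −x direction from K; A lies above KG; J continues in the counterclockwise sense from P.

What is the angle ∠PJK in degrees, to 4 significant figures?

15.11°

K is at the origin; K and G share the same y with |KG| = 33.8 and G on the −x side, so G = (-33.80, 0.000). Tangency of A1 to KG means the radius AG is perpendicular to KG, so A = G + (0, 10.5) = (-33.80, 10.50). On A1, G sits at bearing -90° from A; a 123° counterclockwise sweep puts P at bearing 33°, so P = A + 10.5·(cos 33°, sin 33°) = (-24.99, 16.22). Since A1 is tangent to PJ there, AP ⟂ PJ, so PJ runs along (−sin 33°, cos 33°); with |PJ| = 17.7, J = (-34.63, 31.06). Then cos ∠PJK = JP·JK / (|JP||JK|), giving 15.11°.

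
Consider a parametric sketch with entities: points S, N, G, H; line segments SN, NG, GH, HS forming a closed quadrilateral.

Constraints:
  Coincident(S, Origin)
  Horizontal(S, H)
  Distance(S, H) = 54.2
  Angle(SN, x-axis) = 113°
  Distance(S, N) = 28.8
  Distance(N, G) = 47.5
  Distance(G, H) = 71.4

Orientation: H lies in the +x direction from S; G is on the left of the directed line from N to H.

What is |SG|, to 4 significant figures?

65.56

S is at the origin; SH is horizontal with |SH| = 54.2 and H in +x, so H = (54.2, 0). SN runs at 113.0° with |SN| = 28.8, so N = (-11.25, 26.51). G is determined by |NG| = 47.5 and |GH| = 71.4 together: it lies at the intersection of circle(N, 47.5) and circle(H, 71.4). With |NH| = 70.62, the foot of the radical line on NH is 15.19 from N and the perpendicular offset is √(47.5² − 15.19²) = 45.01. Taking the left-of-NH solution: G = (19.72, 62.52).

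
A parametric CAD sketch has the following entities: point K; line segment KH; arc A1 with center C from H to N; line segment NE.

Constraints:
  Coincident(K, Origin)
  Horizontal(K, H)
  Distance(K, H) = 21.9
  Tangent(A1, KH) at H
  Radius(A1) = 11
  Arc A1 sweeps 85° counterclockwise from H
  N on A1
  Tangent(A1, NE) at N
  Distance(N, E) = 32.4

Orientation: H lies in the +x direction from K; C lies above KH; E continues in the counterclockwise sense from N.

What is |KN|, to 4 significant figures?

34.36

The tangent condition forces CH to be normal to KH, so C = H + (0, 11) = (21.90, 11.00). On A1, H sits at bearing -90° from C; an 85° counterclockwise sweep puts N at bearing -5°, so N = C + 11.0·(cos -5°, sin -5°) = (32.86, 10.04). Then |KN| = |N − K| = 34.36.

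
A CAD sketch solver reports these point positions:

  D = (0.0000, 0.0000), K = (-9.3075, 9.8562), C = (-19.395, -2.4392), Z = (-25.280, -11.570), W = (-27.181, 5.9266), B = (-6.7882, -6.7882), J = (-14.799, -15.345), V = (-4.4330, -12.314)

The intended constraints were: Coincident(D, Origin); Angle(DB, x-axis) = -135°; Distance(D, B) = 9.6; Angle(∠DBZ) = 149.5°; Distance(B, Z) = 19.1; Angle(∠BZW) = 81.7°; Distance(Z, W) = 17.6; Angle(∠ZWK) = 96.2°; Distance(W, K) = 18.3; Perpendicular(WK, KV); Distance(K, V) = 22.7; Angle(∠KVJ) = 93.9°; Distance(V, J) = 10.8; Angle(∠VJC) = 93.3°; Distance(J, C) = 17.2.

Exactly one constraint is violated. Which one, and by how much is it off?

Distance(J, C) = 17.2 — off by 3.50.

D = (0.00, 0.00) ✓; DB at -135.0° ✓; |DB| = 9.600 ✓; ∠DBZ = 149.5° ✓; |BZ| = 19.10 ✓; ∠BZW = 81.70° ✓; |ZW| = 17.60 ✓; ∠ZWK = 96.20° ✓; |WK| = 18.30 ✓; ∠(WK, KV) = 90.00° ✓; |KV| = 22.70 ✓; ∠KVJ = 93.90° ✓; |VJ| = 10.80 ✓; ∠VJC = 93.30° ✓; |JC| = 13.70 ✗.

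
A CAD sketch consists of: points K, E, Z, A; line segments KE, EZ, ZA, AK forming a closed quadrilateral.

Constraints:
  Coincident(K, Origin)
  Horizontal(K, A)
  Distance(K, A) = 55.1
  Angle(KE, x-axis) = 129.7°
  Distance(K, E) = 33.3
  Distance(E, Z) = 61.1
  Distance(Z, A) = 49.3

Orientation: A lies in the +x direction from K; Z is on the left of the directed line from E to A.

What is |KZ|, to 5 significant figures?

58.412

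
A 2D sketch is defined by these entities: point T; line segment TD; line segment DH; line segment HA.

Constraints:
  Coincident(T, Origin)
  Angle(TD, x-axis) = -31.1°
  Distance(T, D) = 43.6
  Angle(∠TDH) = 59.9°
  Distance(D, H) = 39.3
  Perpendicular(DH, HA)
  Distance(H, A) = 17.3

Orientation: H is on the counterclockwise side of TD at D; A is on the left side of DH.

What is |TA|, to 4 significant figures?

26.85

∠TDH = 59.9°, so DH runs at -31.1° + (180° − 59.9°) = 89.00° from the x-axis; with |DH| = 39.3, H = D + 39.3·(cos 89.00°, sin 89.00°) = (38.02, 16.77). DH is perpendicular to HA; with |HA| = 17.3 on the left of DH, A = H + 17.3·(-0.9998, 0.01745) = (20.72, 17.08). Then |TA| = |A − T| = 26.85.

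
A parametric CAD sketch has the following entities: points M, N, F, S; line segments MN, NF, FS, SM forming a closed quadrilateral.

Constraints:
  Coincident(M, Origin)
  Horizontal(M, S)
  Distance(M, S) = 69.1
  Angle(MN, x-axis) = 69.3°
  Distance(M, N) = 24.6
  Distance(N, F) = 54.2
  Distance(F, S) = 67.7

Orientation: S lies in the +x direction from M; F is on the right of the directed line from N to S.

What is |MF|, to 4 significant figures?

32.46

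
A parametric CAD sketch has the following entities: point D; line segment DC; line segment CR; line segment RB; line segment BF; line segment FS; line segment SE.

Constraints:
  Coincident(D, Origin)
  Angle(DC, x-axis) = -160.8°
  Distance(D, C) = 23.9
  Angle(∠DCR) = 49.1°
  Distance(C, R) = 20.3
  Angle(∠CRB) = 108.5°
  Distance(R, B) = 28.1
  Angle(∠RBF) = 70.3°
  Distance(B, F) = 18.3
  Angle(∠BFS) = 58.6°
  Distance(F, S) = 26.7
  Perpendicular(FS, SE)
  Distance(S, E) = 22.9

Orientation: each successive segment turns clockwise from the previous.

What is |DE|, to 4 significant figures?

29.02

D is at the origin; DC runs at -160.8° with length 23.9, so C = (-22.57, -7.860). ∠DCR = 49.1° gives CR at 68.30° from the x-axis; with |CR| = 20.3, R = (-15.06, 11.00). ∠CRB = 108.5° gives RB at -3.200° from the x-axis; with |RB| = 28.1, B = (12.99, 9.433). ∠RBF = 70.3° gives BF at -112.9° from the x-axis; with |BF| = 18.3, F = (5.870, -7.425). ∠BFS = 58.6° gives FS at 125.7° from the x-axis; with |FS| = 26.7, S = (-9.710, 14.26). FS is perpendicular to SE, so SE runs at 35.70°; with |SE| = 22.9, E = (8.887, 27.62). Then |DE| = |E − D| = 29.02.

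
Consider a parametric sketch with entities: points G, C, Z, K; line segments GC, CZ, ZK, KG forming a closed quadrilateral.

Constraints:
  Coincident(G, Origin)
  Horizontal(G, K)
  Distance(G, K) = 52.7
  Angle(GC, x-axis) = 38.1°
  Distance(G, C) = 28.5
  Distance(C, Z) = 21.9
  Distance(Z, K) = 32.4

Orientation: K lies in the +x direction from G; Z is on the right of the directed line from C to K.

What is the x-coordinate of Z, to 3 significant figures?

20.6

Checks: |CZ| = 21.90 ✓; |ZK| = 32.40 ✓.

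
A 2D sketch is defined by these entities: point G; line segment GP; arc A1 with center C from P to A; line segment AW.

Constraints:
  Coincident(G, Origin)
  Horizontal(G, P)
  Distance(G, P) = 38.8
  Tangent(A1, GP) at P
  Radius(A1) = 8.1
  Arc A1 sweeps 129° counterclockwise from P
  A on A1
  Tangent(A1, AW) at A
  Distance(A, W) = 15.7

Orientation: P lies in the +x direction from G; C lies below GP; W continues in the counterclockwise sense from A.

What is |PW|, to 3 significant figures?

25.7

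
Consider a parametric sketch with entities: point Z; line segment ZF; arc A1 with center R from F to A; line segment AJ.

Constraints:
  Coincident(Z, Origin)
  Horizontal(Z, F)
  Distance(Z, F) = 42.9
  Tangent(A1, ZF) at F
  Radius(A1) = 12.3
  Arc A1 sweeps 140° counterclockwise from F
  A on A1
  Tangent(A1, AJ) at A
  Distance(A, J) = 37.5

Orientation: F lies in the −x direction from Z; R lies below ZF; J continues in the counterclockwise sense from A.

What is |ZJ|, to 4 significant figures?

50.87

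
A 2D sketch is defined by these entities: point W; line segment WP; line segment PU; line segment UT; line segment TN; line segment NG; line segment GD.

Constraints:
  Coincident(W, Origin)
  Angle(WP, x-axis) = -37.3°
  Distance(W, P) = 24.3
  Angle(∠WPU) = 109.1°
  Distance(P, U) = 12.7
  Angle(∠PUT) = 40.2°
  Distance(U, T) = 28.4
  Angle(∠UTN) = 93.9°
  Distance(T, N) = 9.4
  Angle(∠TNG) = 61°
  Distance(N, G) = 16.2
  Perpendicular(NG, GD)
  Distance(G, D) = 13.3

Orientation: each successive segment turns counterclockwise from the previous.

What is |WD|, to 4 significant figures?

11.85

W is at the origin; WP runs at -37.3° with length 24.3, so P = (19.33, -14.73). ∠WPU = 109.1° gives PU at 33.60° from the x-axis; with |PU| = 12.7, U = (29.91, -7.697). ∠PUT = 40.2° gives UT at 173.4° from the x-axis; with |UT| = 28.4, T = (1.696, -4.433). ∠UTN = 93.9° gives TN at -100.5° from the x-axis; with |TN| = 9.4, N = (-0.01670, -13.68). ∠TNG = 61.0° gives NG at 18.50° from the x-axis; with |NG| = 16.2, G = (15.35, -8.535). NG is perpendicular to GD, so GD runs at 108.5°; with |GD| = 13.3, D = (11.13, 4.077). Then |WD| = |D − W| = 11.85.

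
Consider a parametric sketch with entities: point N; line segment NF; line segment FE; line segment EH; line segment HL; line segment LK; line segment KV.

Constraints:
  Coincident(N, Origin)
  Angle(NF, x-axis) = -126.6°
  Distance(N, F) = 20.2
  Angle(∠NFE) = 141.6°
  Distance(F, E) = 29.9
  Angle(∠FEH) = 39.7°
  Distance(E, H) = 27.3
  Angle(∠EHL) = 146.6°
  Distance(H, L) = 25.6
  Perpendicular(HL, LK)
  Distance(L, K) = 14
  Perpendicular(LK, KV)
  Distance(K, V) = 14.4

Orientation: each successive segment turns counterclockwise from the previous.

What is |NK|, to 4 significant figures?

6.612

N is at the origin; NF runs at -126.6° with length 20.2, so F = (-12.04, -16.22). ∠NFE = 141.6° gives FE at -88.20° from the x-axis; with |FE| = 29.9, E = (-11.10, -46.10). ∠FEH = 39.7° gives EH at 52.10° from the x-axis; with |EH| = 27.3, H = (5.665, -24.56). ∠EHL = 146.6° gives HL at 85.50° from the x-axis; with |HL| = 25.6, L = (7.674, 0.9609). HL ⟂ LK, so LK runs at 175.5°; with |LK| = 14.0, K = (-6.283, 2.059). Then |NK| = |K − N| = 6.612.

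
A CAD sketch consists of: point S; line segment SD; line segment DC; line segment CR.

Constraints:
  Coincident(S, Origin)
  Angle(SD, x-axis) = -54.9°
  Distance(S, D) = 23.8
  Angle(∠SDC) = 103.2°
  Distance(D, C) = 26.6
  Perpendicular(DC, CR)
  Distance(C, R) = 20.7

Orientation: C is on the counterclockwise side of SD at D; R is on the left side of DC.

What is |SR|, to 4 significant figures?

32.13

S is at the origin; SD runs at -54.9° with length 23.8, so D = 23.8·(cos -54.9°, sin -54.9°) = (13.69, -19.47). ∠SDC = 103.2°, so DC runs at -54.9° + (180° − 103.2°) = 21.90° from the x-axis; with |DC| = 26.6, C = D + 26.6·(cos 21.90°, sin 21.90°) = (38.37, -9.550). DC is perpendicular to CR; with |CR| = 20.7 on the left of DC, R = C + 20.7·(-0.3730, 0.9278) = (30.64, 9.656). Then |SR| = |R − S| = 32.13.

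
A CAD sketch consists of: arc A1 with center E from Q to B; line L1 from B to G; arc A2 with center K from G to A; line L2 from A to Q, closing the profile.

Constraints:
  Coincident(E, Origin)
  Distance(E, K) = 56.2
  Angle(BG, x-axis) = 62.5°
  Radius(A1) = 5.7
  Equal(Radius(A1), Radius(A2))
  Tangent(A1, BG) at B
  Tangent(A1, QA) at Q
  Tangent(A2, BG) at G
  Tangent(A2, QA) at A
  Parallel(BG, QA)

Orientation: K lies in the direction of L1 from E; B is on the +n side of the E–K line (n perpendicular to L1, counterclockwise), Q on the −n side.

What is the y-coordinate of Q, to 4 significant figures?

-2.632

E is at the origin and K lies 56.2 along u from E, so K = 56.2·u = (25.95, 49.85). Tangency of A1 to both parallel lines with radius 5.7 puts B and Q at E ± 5.7·n: B = (-5.056, 2.632), Q = (5.056, -2.632). So Q.y = -2.632.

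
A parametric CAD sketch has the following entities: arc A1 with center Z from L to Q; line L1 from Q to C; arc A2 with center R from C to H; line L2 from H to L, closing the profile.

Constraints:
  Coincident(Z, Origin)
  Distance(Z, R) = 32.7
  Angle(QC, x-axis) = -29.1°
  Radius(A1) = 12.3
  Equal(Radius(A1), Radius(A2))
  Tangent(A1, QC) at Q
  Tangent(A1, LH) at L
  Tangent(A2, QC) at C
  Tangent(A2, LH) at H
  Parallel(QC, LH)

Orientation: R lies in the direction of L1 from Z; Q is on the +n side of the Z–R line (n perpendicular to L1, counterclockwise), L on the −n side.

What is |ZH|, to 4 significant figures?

34.94

The slot axis is L1's direction at -29.1°, so u = (cos -29.1°, sin -29.1°) = (0.8738, -0.4863) and n = (−sin -29.1°, cos -29.1°) = (0.4863, 0.8738). Z is at the origin and R lies 32.7 along u from Z, so R = 32.7·u = (28.57, -15.90). Tangency of A1 to both parallel lines with radius 12.3 puts Q and L at Z ± 12.3·n: Q = (5.982, 10.75), L = (-5.982, -10.75). Equal radii place C and H the same way about R: C = R + 12.3·n = (34.55, -5.156), H = R − 12.3·n = (22.59, -26.65). Then |ZH| = |H − Z| = 34.94.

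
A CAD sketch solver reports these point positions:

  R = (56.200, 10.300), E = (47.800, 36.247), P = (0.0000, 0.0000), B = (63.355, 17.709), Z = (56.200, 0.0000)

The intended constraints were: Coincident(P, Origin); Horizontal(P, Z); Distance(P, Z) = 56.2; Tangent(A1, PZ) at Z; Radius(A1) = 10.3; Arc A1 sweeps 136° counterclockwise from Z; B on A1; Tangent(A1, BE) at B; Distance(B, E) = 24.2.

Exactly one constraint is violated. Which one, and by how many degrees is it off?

Tangent(A1, BE) at B — off by 6.00°.

P = (0.00, 0.00) ✓; P.y = 0.00, Z.y = 0.00 ✓; |PZ| = 56.20 ✓; ∠(RZ, ZP) = 90.00° ✓; |RZ| = 10.30 ✓; bearing(R→B) − bearing(R→Z) = 136.0° ✓; |RB| = 10.30 ✓; ∠(RB, BE) = 96.00° ✗; |BE| = 24.20 ✓.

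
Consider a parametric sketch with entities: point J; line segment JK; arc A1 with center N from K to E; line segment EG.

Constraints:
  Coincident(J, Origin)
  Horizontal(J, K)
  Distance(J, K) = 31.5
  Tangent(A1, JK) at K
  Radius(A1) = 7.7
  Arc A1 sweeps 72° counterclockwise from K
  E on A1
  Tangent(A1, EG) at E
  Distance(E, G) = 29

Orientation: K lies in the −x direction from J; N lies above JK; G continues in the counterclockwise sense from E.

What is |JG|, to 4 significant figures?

36.25

J is at the origin; JK is horizontal with |JK| = 31.5 and K on the −x side, so K = (-31.50, 0.000). Tangency of A1 to JK means the radius NK is perpendicular to JK, so N = K + (0, 7.7) = (-31.50, 7.700). On A1, K sits at bearing -90° from N; a 72° counterclockwise sweep puts E at bearing -18°, so E = N + 7.7·(cos -18°, sin -18°) = (-24.18, 5.321). Since A1 is tangent to EG there, NE ⟂ EG, so EG runs along (−sin -18°, cos -18°); with |EG| = 29.0, G = (-15.22, 32.90). Then |JG| = |G − J| = 36.25.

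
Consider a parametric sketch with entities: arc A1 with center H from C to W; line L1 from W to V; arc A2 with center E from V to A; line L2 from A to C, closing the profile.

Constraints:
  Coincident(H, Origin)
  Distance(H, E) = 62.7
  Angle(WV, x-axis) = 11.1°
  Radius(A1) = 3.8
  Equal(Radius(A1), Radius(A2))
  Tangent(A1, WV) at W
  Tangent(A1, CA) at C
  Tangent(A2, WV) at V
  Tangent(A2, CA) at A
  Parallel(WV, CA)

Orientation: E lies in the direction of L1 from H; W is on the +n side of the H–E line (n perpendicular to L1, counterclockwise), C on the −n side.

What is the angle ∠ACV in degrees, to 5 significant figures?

6.9112°

The slot axis is L1's direction at 11.1°, so u = (cos 11.1°, sin 11.1°) = (0.98129, 0.19252) and n = (−sin 11.1°, cos 11.1°) = (-0.19252, 0.98129). H is at the origin and E lies 62.7 along u from H, so E = 62.7·u = (61.527, 12.071). Tangency of A1 to both parallel lines with radius 3.8 puts W and C at H ± 3.8·n: W = (-0.73158, 3.7289), C = (0.73158, -3.7289). Equal radii place V and A the same way about E: V = E + 3.8·n = (60.795, 15.800), A = E − 3.8·n = (62.259, 8.3422). Then cos ∠ACV = CA·CV / (|CA||CV|), giving 6.9112°.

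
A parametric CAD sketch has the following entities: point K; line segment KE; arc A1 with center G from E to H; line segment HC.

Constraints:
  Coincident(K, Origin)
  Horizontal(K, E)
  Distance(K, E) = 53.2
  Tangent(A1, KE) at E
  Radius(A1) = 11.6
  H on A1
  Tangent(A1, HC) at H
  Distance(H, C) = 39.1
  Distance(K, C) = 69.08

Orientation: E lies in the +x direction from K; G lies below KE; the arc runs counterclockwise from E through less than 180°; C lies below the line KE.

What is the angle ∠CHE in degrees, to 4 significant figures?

132.0°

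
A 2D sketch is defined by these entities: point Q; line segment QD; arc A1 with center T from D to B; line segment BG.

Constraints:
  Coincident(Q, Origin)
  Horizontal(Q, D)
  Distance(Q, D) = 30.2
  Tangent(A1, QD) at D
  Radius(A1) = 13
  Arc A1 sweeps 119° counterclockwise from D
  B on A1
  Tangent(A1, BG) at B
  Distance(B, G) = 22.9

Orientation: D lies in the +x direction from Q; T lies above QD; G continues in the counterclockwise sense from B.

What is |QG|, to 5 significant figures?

49.752

On A1, D sits at bearing -90° from T; a 119° counterclockwise sweep puts B at bearing 29°, so B = T + 13.0·(cos 29°, sin 29°) = (41.570, 19.303). Tangency of A1 to BG means the radius TB is perpendicular to BG, so BG runs along (−sin 29°, cos 29°); with |BG| = 22.9, G = (30.468, 39.331). Then |QG| = |G − Q| = 49.752.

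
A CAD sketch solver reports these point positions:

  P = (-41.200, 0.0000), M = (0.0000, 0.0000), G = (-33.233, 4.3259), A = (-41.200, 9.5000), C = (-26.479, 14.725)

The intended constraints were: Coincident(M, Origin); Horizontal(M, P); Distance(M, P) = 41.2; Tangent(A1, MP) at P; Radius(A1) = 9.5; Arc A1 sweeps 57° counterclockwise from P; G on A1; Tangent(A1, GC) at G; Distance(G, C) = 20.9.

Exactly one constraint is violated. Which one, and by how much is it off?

Distance(G, C) = 20.9 — off by 8.50.

M = (0.00, 0.00) ✓; M.y = 0.00, P.y = 0.00 ✓; |MP| = 41.20 ✓; ∠(AP, PM) = 90.00° ✓; |AP| = 9.500 ✓; bearing(A→G) − bearing(A→P) = 57.00° ✓; |AG| = 9.500 ✓; ∠(AG, GC) = 90.00° ✓; |GC| = 12.40 ✗.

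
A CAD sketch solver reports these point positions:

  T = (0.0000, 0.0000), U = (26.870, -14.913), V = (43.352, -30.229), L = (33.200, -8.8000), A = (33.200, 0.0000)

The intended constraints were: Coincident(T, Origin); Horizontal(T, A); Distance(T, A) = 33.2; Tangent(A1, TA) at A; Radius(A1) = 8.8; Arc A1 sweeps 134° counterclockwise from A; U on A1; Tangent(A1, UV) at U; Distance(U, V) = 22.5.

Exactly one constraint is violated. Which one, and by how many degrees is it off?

Tangent(A1, UV) at U — off by 3.10°.

T = (0.00, 0.00) ✓; T.y = 0.00, A.y = 0.00 ✓; |TA| = 33.20 ✓; ∠(LA, AT) = 90.00° ✓; |LA| = 8.800 ✓; bearing(L→U) − bearing(L→A) = 134.0° ✓; |LU| = 8.800 ✓; ∠(LU, UV) = 86.90° ✗; |UV| = 22.50 ✓.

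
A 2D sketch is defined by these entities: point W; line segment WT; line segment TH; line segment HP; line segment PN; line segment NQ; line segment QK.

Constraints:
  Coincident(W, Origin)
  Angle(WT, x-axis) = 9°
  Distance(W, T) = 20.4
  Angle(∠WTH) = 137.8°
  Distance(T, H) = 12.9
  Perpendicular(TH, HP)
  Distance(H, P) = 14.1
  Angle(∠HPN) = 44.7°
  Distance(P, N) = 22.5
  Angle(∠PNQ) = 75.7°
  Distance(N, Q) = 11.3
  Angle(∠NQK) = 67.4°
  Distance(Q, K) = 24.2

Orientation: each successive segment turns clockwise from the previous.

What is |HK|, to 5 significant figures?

16.602

W is at the origin; WT runs at 9.0° with length 20.4, so T = (20.149, 3.1913). ∠WTH = 137.8° gives TH at -33.200° from the x-axis; with |TH| = 12.9, H = (30.943, -3.8723). TH is perpendicular to HP, so HP runs at -123.20°; with |HP| = 14.1, P = (23.222, -15.671). ∠HPN = 44.7° gives PN at 101.50° from the x-axis; with |PN| = 22.5, N = (18.737, 6.3776). ∠PNQ = 75.7° gives NQ at -2.8000° from the x-axis; with |NQ| = 11.3, Q = (30.023, 5.8256). ∠NQK = 67.4° gives QK at -115.40° from the x-axis; with |QK| = 24.2, K = (19.643, -16.035). Then |HK| = |K − H| = 16.602.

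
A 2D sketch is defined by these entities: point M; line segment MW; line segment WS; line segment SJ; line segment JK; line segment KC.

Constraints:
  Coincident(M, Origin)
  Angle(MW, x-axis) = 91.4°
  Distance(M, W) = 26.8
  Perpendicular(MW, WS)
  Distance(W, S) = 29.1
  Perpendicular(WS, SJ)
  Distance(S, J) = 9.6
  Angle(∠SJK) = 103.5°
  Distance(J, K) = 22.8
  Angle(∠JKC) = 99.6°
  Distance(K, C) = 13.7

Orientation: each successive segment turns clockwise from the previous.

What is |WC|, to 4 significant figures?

2.794

∠SJK = 103.5° gives JK at -165.1° from the x-axis; with |JK| = 22.8, K = (6.638, 12.04). ∠JKC = 99.6° gives KC at 114.5° from the x-axis; with |KC| = 13.7, C = (0.9564, 24.51). Then |WC| = |C − W| = 2.794.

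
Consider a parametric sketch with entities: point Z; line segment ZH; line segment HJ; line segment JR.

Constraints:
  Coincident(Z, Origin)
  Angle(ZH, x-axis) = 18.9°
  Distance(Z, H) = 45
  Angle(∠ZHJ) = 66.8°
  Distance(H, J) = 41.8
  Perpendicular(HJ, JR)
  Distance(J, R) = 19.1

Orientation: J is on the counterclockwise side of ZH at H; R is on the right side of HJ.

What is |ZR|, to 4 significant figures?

65.08

Z is at the origin; ZH runs at 18.9° with length 45.0, so H = 45.0·(cos 18.9°, sin 18.9°) = (42.57, 14.58). ∠ZHJ = 66.8°, so HJ runs at 18.9° + (180° − 66.8°) = 132.1° from the x-axis; with |HJ| = 41.8, J = H + 41.8·(cos 132.1°, sin 132.1°) = (14.55, 45.59). HJ ⟂ JR; with |JR| = 19.1 on the right of HJ, R = J + 19.1·(0.7420, 0.6704) = (28.72, 58.40). Then |ZR| = |R − Z| = 65.08.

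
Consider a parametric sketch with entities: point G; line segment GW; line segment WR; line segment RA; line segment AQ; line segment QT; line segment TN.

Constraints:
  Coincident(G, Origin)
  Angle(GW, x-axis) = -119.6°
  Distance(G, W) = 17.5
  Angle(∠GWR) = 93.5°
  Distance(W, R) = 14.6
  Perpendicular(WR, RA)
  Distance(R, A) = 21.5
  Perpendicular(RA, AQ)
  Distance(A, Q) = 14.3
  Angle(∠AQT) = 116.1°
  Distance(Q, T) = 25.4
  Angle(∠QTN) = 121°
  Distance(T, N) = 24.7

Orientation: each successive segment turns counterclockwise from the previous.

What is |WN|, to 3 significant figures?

22.2

G is at the origin; GW runs at -119.6° with length 17.5, so W = (-8.64, -15.2). ∠GWR = 93.5° gives WR at -33.1° from the x-axis; with |WR| = 14.6, R = (3.59, -23.2). WR ⟂ RA, so RA runs at 56.9°; with |RA| = 21.5, A = (15.3, -5.18). RA ⟂ AQ, so AQ runs at 147°; with |AQ| = 14.3, Q = (3.35, 2.63). ∠AQT = 116.1° gives QT at -149° from the x-axis; with |QT| = 25.4, T = (-18.5, -10.4). ∠QTN = 121.0° gives TN at -90.2° from the x-axis; with |TN| = 24.7, N = (-18.6, -35.1). Then |WN| = |N − W| = 22.2.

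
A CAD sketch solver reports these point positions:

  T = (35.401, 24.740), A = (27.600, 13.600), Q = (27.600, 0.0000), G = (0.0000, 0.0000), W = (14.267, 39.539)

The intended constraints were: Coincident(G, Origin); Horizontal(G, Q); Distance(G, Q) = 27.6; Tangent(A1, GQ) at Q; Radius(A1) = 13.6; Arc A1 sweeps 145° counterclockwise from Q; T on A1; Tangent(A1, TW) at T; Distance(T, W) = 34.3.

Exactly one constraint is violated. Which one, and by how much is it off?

Distance(T, W) = 34.3 — off by 8.50.

G = (0.00, 0.00) ✓; G.y = 0.00, Q.y = 0.00 ✓; |GQ| = 27.60 ✓; ∠(AQ, QG) = 90.00° ✓; |AQ| = 13.60 ✓; bearing(A→T) − bearing(A→Q) = 145.0° ✓; |AT| = 13.60 ✓; ∠(AT, TW) = 90.00° ✓; |TW| = 25.80 ✗.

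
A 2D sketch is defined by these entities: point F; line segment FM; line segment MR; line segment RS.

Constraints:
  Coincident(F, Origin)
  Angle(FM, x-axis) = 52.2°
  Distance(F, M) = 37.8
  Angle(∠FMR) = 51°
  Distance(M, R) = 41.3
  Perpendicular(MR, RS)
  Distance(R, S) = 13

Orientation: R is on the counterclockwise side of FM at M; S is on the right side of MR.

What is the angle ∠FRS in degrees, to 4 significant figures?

149.2°

∠FMR = 51.0°, so MR runs at 52.2° + (180° − 51.0°) = 181.2° from the x-axis; with |MR| = 41.3, R = M + 41.3·(cos 181.2°, sin 181.2°) = (-18.12, 29.00). The perpendicularity gives RS at right angles to MR; with |RS| = 13.0 on the right of MR, S = R + 13.0·(-0.02094, 0.9998) = (-18.40, 42.00). Then cos ∠FRS = RF·RS / (|RF||RS|), giving 149.2°.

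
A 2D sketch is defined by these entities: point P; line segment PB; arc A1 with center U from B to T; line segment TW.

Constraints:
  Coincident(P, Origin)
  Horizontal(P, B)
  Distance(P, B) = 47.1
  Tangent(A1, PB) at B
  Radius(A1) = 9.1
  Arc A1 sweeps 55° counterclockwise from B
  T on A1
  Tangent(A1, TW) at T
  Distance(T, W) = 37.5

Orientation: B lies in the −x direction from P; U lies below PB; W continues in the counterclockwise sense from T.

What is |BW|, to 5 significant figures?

45.121

P is at the origin; P and B share the same y with |PB| = 47.1 and B on the −x side, so B = (-47.100, 0.0000). Since A1 is tangent to PB there, UB ⟂ PB, so U = B + (0, -9.1) = (-47.100, -9.1000). On A1, B sits at bearing 90° from U; a 55° counterclockwise sweep puts T at bearing 145°, so T = U + 9.1·(cos 145°, sin 145°) = (-54.554, -3.8805). The tangent condition forces UT to be normal to TW, so TW runs along (−sin 145°, cos 145°); with |TW| = 37.5, W = (-76.063, -34.599). Then |BW| = |W − B| = 45.121.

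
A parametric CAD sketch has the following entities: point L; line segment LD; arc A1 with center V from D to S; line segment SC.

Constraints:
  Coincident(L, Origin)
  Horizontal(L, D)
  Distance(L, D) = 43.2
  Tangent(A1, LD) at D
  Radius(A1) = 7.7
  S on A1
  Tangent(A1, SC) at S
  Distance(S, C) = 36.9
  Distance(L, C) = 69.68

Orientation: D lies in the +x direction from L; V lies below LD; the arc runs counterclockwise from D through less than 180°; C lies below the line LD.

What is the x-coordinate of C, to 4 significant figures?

54.24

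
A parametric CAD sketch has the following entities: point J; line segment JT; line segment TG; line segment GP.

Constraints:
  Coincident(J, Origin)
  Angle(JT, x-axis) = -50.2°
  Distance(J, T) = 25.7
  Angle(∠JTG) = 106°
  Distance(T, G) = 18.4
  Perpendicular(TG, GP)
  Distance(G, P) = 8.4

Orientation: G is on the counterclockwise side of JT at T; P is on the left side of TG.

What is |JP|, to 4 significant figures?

30.25

∠JTG = 106.0°, so TG runs at -50.2° + (180° − 106.0°) = 23.80° from the x-axis; with |TG| = 18.4, G = T + 18.4·(cos 23.80°, sin 23.80°) = (33.29, -12.32). TG ⟂ GP; with |GP| = 8.4 on the left of TG, P = G + 8.4·(-0.4035, 0.9150) = (29.90, -4.634). Then |JP| = |P − J| = 30.25.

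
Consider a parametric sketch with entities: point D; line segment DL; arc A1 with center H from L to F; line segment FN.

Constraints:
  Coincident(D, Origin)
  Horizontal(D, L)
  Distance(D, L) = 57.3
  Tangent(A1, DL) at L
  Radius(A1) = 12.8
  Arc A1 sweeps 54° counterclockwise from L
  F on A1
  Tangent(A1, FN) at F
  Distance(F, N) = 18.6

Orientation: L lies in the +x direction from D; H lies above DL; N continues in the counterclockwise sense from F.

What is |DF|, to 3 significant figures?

67.9

D is at the origin; DL is horizontal with |DL| = 57.3 and L on the +x side, so L = (57.3, 0.00). Tangency of A1 to DL means the radius HL is perpendicular to DL, so H = L + (0, 12.8) = (57.3, 12.8). On A1, L sits at bearing -90° from H; a 54° counterclockwise sweep puts F at bearing -36°, so F = H + 12.8·(cos -36°, sin -36°) = (67.7, 5.28). Then |DF| = |F − D| = 67.9.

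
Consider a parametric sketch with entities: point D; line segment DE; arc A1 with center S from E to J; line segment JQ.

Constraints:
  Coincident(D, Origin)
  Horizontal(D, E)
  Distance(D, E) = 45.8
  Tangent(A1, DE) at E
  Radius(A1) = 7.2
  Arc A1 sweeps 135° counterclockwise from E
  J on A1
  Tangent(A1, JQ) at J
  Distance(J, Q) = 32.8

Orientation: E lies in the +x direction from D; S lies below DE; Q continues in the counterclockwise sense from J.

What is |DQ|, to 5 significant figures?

73.093

D is at the origin; D and E share the same y with |DE| = 45.8 and E on the +x side, so E = (45.800, 0.0000). A1 meets DE tangentially, so SE is at right angles to DE, so S = E + (0, -7.2) = (45.800, -7.2000). On A1, E sits at bearing 90° from S; a 135° counterclockwise sweep puts J at bearing 225°, so J = S + 7.2·(cos 225°, sin 225°) = (40.709, -12.291). Tangency of A1 to JQ means the radius SJ is perpendicular to JQ, so JQ runs along (−sin 225°, cos 225°); with |JQ| = 32.8, Q = (63.902, -35.484). Then |DQ| = |Q − D| = 73.093.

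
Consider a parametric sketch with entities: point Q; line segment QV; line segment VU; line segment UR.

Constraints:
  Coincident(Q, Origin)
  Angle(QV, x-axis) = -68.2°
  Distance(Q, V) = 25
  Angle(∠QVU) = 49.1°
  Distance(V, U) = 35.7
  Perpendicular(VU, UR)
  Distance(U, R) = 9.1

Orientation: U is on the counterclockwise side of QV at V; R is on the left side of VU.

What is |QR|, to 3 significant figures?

21.7

Q is at the origin; QV runs at -68.2° with length 25.0, so V = 25.0·(cos -68.2°, sin -68.2°) = (9.28, -23.2). ∠QVU = 49.1°, so VU runs at -68.2° + (180° − 49.1°) = 62.7° from the x-axis; with |VU| = 35.7, U = V + 35.7·(cos 62.7°, sin 62.7°) = (25.7, 8.51). VU is perpendicular to UR; with |UR| = 9.1 on the left of VU, R = U + 9.1·(-0.889, 0.459) = (17.6, 12.7). Then |QR| = |R − Q| = 21.7.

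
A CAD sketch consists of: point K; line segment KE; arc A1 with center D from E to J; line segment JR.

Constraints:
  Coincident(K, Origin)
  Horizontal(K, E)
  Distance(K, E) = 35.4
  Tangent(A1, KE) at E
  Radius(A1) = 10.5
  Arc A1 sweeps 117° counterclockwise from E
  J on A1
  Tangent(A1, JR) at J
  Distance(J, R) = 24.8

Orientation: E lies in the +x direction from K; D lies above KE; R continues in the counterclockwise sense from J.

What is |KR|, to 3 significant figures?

50.2

On A1, E sits at bearing -90° from D; a 117° counterclockwise sweep puts J at bearing 27°, so J = D + 10.5·(cos 27°, sin 27°) = (44.8, 15.3). Tangency of A1 to JR means the radius DJ is perpendicular to JR, so JR runs along (−sin 27°, cos 27°); with |JR| = 24.8, R = (33.5, 37.4). Then |KR| = |R − K| = 50.2.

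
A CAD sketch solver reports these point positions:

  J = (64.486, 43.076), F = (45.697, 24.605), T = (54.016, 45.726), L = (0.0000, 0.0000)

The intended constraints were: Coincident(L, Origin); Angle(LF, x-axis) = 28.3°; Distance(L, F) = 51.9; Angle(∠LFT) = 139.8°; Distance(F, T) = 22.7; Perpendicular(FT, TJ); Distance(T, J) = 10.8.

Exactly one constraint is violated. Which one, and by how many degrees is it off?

Perpendicular(FT, TJ) — off by 7.29°.

L = (0.00, 0.00) ✓; LF at 28.30° ✓; |LF| = 51.90 ✓; ∠LFT = 139.8° ✓; |FT| = 22.70 ✓; ∠(FT, TJ) = 82.71° ✗; |TJ| = 10.80 ✓.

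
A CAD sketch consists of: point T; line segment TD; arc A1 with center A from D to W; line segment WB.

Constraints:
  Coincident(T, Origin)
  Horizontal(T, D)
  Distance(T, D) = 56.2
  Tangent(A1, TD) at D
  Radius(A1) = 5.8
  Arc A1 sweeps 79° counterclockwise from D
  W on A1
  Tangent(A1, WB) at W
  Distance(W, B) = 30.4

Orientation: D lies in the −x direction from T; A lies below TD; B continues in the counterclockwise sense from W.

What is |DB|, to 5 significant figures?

36.397

On A1, D sits at bearing 90° from A; a 79° counterclockwise sweep puts W at bearing 169°, so W = A + 5.8·(cos 169°, sin 169°) = (-61.893, -4.6933). A1 meets WB tangentially, so AW is at right angles to WB, so WB runs along (−sin 169°, cos 169°); with |WB| = 30.4, B = (-67.694, -34.535). Then |DB| = |B − D| = 36.397.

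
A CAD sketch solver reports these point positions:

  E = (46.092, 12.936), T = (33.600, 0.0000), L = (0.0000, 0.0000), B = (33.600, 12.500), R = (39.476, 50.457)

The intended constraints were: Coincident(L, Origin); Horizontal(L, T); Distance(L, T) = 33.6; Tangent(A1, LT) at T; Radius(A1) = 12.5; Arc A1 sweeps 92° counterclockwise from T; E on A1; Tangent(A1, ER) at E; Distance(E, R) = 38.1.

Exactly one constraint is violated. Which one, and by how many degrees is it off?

Tangent(A1, ER) at E — off by 8.00°.

L = (0.00, 0.00) ✓; L.y = 0.00, T.y = 0.00 ✓; |LT| = 33.60 ✓; ∠(BT, TL) = 90.00° ✓; |BT| = 12.50 ✓; bearing(B→E) − bearing(B→T) = 92.00° ✓; |BE| = 12.50 ✓; ∠(BE, ER) = 82.00° ✗; |ER| = 38.10 ✓.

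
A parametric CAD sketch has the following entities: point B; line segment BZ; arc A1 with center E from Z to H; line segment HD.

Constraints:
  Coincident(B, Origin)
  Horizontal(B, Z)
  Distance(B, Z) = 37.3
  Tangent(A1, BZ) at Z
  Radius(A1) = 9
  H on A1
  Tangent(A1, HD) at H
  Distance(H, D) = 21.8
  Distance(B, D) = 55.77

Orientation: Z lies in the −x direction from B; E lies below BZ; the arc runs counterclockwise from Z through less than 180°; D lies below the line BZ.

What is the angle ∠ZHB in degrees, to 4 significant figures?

33.78°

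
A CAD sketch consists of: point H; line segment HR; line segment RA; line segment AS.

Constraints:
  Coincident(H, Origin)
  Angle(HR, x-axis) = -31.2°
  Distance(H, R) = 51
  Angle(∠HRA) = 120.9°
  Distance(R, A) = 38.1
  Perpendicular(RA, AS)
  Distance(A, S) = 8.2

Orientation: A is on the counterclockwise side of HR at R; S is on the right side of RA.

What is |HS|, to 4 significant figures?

82.66

∠HRA = 120.9°, so RA runs at -31.2° + (180° − 120.9°) = 27.90° from the x-axis; with |RA| = 38.1, A = R + 38.1·(cos 27.90°, sin 27.90°) = (77.30, -8.591). RA is perpendicular to AS; with |AS| = 8.2 on the right of RA, S = A + 8.2·(0.4679, -0.8838) = (81.13, -15.84). Then |HS| = |S − H| = 82.66.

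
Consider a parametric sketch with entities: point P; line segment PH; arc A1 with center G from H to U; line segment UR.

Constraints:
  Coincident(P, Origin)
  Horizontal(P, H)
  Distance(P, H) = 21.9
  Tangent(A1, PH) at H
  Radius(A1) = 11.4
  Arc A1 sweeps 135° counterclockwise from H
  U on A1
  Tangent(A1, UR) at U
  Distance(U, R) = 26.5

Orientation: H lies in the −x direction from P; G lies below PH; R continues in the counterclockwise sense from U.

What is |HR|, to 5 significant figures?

39.664

P is at the origin; P and H share the same y with |PH| = 21.9 and H on the −x side, so H = (-21.900, 0.0000). A1 meets PH tangentially, so GH is at right angles to PH, so G = H + (0, -11.4) = (-21.900, -11.400). On A1, H sits at bearing 90° from G; a 135° counterclockwise sweep puts U at bearing 225°, so U = G + 11.4·(cos 225°, sin 225°) = (-29.961, -19.461). A1 meets UR tangentially, so GU is at right angles to UR, so UR runs along (−sin 225°, cos 225°); with |UR| = 26.5, R = (-11.223, -38.199). Then |HR| = |R − H| = 39.664.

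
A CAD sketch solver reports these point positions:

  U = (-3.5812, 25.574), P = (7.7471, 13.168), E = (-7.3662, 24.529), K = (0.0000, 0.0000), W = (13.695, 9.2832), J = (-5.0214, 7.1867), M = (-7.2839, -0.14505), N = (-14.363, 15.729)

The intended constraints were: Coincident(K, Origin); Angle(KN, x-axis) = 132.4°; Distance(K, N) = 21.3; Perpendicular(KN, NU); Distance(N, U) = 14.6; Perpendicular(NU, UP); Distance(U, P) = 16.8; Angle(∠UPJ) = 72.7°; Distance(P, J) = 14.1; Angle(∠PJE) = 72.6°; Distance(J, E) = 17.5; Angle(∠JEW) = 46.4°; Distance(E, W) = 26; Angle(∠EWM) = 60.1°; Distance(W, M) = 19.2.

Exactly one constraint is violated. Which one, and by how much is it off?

Distance(W, M) = 19.2 — off by 3.80.

K = (0.00, 0.00) ✓; KN at 132.4° ✓; |KN| = 21.30 ✓; ∠(KN, NU) = 90.00° ✓; |NU| = 14.60 ✓; ∠(NU, UP) = 90.00° ✓; |UP| = 16.80 ✓; ∠UPJ = 72.70° ✓; |PJ| = 14.10 ✓; ∠PJE = 72.60° ✓; |JE| = 17.50 ✓; ∠JEW = 46.40° ✓; |EW| = 26.00 ✓; ∠EWM = 60.10° ✓; |WM| = 23.00 ✗.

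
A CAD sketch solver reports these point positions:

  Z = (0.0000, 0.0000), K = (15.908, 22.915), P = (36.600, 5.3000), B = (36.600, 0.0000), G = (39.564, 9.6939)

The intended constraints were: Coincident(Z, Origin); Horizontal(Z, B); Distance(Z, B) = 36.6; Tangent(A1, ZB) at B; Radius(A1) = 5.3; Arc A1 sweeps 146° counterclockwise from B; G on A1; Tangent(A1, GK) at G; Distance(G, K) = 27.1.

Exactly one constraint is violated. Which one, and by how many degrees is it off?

Tangent(A1, GK) at G — off by 4.80°.

Z = (0.00, 0.00) ✓; Z.y = 0.00, B.y = 0.00 ✓; |ZB| = 36.60 ✓; ∠(PB, BZ) = 90.00° ✓; |PB| = 5.300 ✓; bearing(P→G) − bearing(P→B) = 146.0° ✓; |PG| = 5.300 ✓; ∠(PG, GK) = 85.20° ✗; |GK| = 27.10 ✓.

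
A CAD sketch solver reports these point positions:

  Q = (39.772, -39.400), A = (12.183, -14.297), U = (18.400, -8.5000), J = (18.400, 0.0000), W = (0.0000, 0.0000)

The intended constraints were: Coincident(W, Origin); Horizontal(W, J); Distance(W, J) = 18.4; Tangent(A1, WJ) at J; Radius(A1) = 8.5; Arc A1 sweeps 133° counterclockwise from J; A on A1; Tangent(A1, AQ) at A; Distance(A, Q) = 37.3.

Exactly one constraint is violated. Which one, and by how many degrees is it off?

Tangent(A1, AQ) at A — off by 4.70°.

W = (0.00, 0.00) ✓; W.y = 0.00, J.y = 0.00 ✓; |WJ| = 18.40 ✓; ∠(UJ, JW) = 90.00° ✓; |UJ| = 8.500 ✓; bearing(U→A) − bearing(U→J) = 133.0° ✓; |UA| = 8.500 ✓; ∠(UA, AQ) = 85.30° ✗; |AQ| = 37.30 ✓.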